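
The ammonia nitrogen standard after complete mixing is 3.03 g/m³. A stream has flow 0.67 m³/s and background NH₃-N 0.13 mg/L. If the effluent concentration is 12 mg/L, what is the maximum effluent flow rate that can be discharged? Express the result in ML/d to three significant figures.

18.7 ML/d

Mass balance at complete mixing: C_std·(Q_w + Q_r) = Q_w·C_e + Q_r·C_b.
Rearranging, Q_w = Q_r·(C_std − C_b)/(C_e − C_std) = 0.67·(3.03 − 0.13) / (12 − 3.03) = 0.2166 m³/s.
= 18.72 ML/d.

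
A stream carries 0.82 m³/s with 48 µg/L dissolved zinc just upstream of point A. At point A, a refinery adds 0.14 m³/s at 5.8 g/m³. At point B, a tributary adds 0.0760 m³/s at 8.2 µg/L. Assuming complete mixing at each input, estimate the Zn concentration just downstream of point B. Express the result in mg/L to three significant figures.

0.822 mg/L

48 µg/L = 0.048 mg/L.
After input A: C = (0.82·0.048 + 0.14·5.8) / 0.96 = 0.8868 mg/L.
8.2 µg/L = 0.0082 mg/L.
After input B: C = (0.96·0.8868 + 0.076·0.0082) / 1.036 = 0.8224 mg/L.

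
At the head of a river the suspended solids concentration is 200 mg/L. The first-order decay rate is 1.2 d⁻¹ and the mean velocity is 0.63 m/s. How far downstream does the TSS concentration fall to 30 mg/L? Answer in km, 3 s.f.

From C = C₀·e^(−kt), t = ln(C₀/C)/k = ln(200/30)/1.2 = 1.897/1.2 = 1.581 d.
Distance = v·t = 0.63 m/s × 1.366e+05 s = 8.605e+04 m = 86.05 km.

86.1 km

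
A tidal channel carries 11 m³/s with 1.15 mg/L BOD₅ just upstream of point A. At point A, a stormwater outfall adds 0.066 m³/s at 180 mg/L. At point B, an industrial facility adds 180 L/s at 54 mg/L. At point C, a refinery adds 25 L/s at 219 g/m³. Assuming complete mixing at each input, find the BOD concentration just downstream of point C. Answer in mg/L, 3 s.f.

3.52 mg/L

After input A: C = (11·1.15 + 0.066·180) / 11.07 = 2.217 mg/L.
180 L/s = 0.18 m³/s.
After input B: C = (11.07·2.217 + 0.18·54) / 11.25 = 3.046 mg/L.
25 L/s = 0.025 m³/s.
After input C: C = (11.25·3.046 + 0.025·219) / 11.27 = 3.525 mg/L.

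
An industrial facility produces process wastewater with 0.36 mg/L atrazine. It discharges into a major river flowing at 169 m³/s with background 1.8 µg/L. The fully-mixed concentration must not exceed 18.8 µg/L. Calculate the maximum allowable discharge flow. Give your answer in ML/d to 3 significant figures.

728 ML/d

1.8 µg/L = 0.0018 mg/L.
18.8 µg/L = 0.0188 mg/L.
Mass balance at complete mixing: C_std·(Q_w + Q_r) = Q_w·C_e + Q_r·C_b.
Rearranging, Q_w = Q_r·(C_std − C_b)/(C_e − C_std) = 169·(0.0188 − 0.0018) / (0.36 − 0.0188) = 8.42 m³/s.
= 727.5 ML/d.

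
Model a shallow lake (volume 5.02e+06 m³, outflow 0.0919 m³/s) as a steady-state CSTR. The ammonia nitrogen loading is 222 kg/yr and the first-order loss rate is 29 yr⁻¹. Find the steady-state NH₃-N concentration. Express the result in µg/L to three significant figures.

1.50 µg/L

Outflow Q = 0.0919 m³/s × 3.156e+07 s/yr = 2.9e+06 m³/yr.
Steady-state CSTR mass balance: W = Q·C + k·V·C, so C = W/(Q + kV).
Q + kV = 2.9e+06 + 29·5.02e+06 = 1.485e+08 m³/yr.
C = 222/1.485e+08 = 1.495e-06 kg/m³ = 0.001495 mg/L = 1.495 µg/L.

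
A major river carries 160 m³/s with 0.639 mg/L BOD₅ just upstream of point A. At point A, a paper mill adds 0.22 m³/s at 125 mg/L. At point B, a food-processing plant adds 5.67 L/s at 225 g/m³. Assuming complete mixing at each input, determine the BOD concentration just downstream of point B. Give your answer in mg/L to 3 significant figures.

0.818 mg/L

After input A: C = (160·0.639 + 0.22·125) / 160.2 = 0.8098 mg/L.
5.67 L/s = 0.00567 m³/s.
After input B: C = (160.2·0.8098 + 0.00567·225) / 160.2 = 0.8177 mg/L.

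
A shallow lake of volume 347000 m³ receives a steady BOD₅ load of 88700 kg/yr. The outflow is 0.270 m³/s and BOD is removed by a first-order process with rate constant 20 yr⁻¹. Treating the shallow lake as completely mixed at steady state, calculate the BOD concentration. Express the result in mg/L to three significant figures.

Outflow Q = 0.270 m³/s × 3.156e+07 s/yr = 8.521e+06 m³/yr.
Steady-state CSTR mass balance: W = Q·C + k·V·C, so C = W/(Q + kV).
Q + kV = 8.521e+06 + 20·347000 = 1.546e+07 m³/yr.
C = 88700/1.546e+07 = 0.005737 kg/m³ = 5.737 mg/L.

5.74 mg/L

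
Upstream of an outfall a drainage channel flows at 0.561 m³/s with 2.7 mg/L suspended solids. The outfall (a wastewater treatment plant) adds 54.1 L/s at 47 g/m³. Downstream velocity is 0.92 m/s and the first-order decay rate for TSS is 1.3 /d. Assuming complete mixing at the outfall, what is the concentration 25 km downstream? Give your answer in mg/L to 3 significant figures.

4.38 mg/L

54.1 L/s = 0.0541 m³/s.
After complete mixing, C₀ = (0.0541·47 + 0.561·2.7) / 0.6151 = 6.596 mg/L.
Travel time t = 2.5e+04 m / 0.92 m/s = 2.717e+04 s = 0.3145 d.
C = 6.596·exp(−1.3·0.3145) = 6.596·0.6644 = 4.383 mg/L.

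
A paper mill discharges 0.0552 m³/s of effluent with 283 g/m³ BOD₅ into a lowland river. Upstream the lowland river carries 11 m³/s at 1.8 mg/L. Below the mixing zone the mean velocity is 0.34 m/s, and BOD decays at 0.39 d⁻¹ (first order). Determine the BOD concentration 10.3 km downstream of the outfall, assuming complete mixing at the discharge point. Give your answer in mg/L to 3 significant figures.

After complete mixing, C₀ = (0.0552·283 + 11·1.8) / 11.06 = 3.204 mg/L.
Travel time t = 1.03e+04 m / 0.34 m/s = 3.029e+04 s = 0.3506 d.
C = 3.204·exp(−0.39·0.3506) = 3.204·0.8722 = 2.795 mg/L.

2.79 mg/L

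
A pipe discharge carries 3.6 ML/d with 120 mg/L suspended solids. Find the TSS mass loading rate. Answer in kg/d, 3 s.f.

432 kg/d

3.6 ML/d = 0.04167 m³/s.
Mass flux = Q·C = 0.04167 m³/s × 120 g/m³ = 5 g/s.
= 5 g/s × 86.4 = 432 kg/d.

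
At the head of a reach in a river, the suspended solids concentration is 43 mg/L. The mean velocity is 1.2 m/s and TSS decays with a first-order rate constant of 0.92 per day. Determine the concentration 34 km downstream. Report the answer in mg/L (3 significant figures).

Travel time t = 34 km / 1.2 m/s = 3.4e+04/1.2 = 2.833e+04 s = 0.3279 d.
First-order decay: C = 43·exp(−0.92·0.3279) = 43·0.7396 = 31.8 mg/L.

31.8 mg/L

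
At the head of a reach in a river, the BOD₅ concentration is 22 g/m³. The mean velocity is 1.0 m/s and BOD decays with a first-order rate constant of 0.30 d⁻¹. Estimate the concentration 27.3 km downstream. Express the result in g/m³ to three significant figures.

Travel time t = 27.3 km / 1.0 m/s = 2.73e+04/1.0 = 2.73e+04 s = 0.316 d.
First-order decay: C = 22·exp(−0.30·0.316) = 22·0.9096 = 20.01 g/m³.

20.0 g/m³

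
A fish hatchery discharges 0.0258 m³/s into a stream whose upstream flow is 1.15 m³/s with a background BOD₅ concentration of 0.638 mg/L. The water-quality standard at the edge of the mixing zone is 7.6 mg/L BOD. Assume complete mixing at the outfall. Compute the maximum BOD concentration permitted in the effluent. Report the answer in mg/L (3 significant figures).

Mass balance: 7.6·1.176 = 0.0258·Cₑ + 1.15·0.638.
Cₑ = (8.936 − 0.7337) / 0.0258 = 317.9 mg/L.

318 mg/L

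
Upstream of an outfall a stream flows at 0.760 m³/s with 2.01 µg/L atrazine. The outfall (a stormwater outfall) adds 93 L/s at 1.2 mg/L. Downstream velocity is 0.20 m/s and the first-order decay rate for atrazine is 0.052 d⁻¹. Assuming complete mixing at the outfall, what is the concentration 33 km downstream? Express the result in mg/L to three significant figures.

93 L/s = 0.093 m³/s.
2.01 µg/L = 0.00201 mg/L.
After complete mixing, C₀ = (0.093·1.2 + 0.76·0.00201) / 0.853 = 0.1326 mg/L.
Travel time t = 3.3e+04 m / 0.20 m/s = 1.65e+05 s = 1.91 d.
C = 0.1326·exp(−0.052·1.91) = 0.1326·0.9055 = 0.1201 mg/L.

0.120 mg/L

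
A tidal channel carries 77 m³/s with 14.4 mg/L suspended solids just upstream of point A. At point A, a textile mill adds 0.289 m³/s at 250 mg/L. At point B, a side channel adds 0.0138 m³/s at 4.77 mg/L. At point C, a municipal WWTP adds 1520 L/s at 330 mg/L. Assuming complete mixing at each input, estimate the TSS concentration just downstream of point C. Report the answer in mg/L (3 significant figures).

21.3 mg/L

After input A: C = (77·14.4 + 0.289·250) / 77.29 = 15.28 mg/L.
After input B: C = (77.29·15.28 + 0.0138·4.77) / 77.3 = 15.28 mg/L.
1520 L/s = 1.52 m³/s.
After input C: C = (77.3·15.28 + 1.52·330) / 78.82 = 21.35 mg/L.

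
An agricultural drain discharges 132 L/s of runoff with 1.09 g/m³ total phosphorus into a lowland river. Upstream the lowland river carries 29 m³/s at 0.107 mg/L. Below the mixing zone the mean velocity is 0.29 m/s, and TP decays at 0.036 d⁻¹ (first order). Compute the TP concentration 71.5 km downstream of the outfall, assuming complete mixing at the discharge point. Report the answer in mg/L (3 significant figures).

132 L/s = 0.132 m³/s.
After complete mixing, C₀ = (0.132·1.09 + 29·0.107) / 29.13 = 0.1115 mg/L.
Travel time t = 7.15e+04 m / 0.29 m/s = 2.466e+05 s = 2.854 d.
C = 0.1115·exp(−0.036·2.854) = 0.1115·0.9024 = 0.1006 mg/L.

0.101 mg/L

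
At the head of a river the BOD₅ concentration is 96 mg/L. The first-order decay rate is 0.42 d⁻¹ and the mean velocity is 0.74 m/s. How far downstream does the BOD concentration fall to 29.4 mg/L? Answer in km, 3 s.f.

From C = C₀·e^(−kt), t = ln(C₀/C)/k = ln(96/29.4)/0.42 = 1.183/0.42 = 2.818 d.
Distance = v·t = 0.74 m/s × 2.434e+05 s = 1.801e+05 m = 180.1 km.

180 km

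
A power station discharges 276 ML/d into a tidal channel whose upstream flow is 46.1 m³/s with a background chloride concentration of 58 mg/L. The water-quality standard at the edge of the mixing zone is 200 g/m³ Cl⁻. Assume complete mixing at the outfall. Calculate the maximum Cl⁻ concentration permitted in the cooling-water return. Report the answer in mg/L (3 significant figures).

276 ML/d = 3.194 m³/s.
Mass balance: 200·49.29 = 3.194·Cₑ + 46.1·58.
Cₑ = (9859 − 2674) / 3.194 = 2249 mg/L.

2250 mg/L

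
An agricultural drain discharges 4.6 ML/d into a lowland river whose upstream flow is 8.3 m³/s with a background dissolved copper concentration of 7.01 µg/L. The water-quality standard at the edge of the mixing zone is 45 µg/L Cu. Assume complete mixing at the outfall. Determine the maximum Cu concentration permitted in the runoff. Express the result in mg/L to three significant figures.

5.97 mg/L

4.6 ML/d = 0.05324 m³/s.
7.01 µg/L = 0.00701 mg/L.
45 µg/L = 0.045 mg/L.
Mass balance: 0.045·8.353 = 0.05324·Cₑ + 8.3·0.00701.
Cₑ = (0.3759 − 0.05818) / 0.05324 = 5.967 mg/L.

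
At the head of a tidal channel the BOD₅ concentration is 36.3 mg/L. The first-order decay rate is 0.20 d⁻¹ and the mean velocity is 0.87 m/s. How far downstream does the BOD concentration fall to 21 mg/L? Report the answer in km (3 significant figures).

From C = C₀·e^(−kt), t = ln(C₀/C)/k = ln(36.3/21)/0.20 = 0.5473/0.20 = 2.736 d.
Distance = v·t = 0.87 m/s × 2.364e+05 s = 2.057e+05 m = 205.7 km.

206 km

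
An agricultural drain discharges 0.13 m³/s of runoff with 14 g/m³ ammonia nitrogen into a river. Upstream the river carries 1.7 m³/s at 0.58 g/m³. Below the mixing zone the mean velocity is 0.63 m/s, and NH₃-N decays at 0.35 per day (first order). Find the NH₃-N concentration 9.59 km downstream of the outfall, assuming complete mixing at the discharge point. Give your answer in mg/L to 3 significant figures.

After complete mixing, C₀ = (0.13·14 + 1.7·0.58) / 1.83 = 1.533 mg/L.
Travel time t = 9590 m / 0.63 m/s = 1.522e+04 s = 0.1762 d.
C = 1.533·exp(−0.35·0.1762) = 1.533·0.9402 = 1.442 mg/L.

1.44 mg/L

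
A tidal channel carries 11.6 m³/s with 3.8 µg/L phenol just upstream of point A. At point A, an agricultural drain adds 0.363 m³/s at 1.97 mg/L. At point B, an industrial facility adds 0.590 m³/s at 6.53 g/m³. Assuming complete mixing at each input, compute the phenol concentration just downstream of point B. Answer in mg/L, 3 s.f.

3.8 µg/L = 0.0038 mg/L.
After input A: C = (11.6·0.0038 + 0.363·1.97) / 11.96 = 0.06346 mg/L.
After input B: C = (11.96·0.06346 + 0.59·6.53) / 12.55 = 0.3674 mg/L.

0.367 mg/L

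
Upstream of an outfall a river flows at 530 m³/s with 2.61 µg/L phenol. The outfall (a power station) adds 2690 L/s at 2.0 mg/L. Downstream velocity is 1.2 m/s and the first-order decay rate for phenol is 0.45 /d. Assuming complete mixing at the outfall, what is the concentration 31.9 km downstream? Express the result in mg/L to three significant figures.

0.0111 mg/L

2690 L/s = 2.69 m³/s.
2.61 µg/L = 0.00261 mg/L.
After complete mixing, C₀ = (2.69·2 + 530·0.00261) / 532.7 = 0.0127 mg/L.
Travel time t = 3.19e+04 m / 1.2 m/s = 2.658e+04 s = 0.3077 d.
C = 0.0127·exp(−0.45·0.3077) = 0.0127·0.8707 = 0.01105 mg/L.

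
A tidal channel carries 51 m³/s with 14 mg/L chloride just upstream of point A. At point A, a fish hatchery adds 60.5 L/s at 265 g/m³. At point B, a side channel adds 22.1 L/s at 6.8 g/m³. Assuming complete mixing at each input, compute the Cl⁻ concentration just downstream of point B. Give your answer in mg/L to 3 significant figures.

60.5 L/s = 0.0605 m³/s.
After input A: C = (51·14 + 0.0605·265) / 51.06 = 14.3 mg/L.
22.1 L/s = 0.0221 m³/s.
After input B: C = (51.06·14.3 + 0.0221·6.8) / 51.08 = 14.29 mg/L.

14.3 mg/L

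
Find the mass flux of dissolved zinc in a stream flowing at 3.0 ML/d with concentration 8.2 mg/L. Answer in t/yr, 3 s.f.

3.0 ML/d = 0.03472 m³/s.
Mass flux = Q·C = 0.03472 m³/s × 8.2 g/m³ = 0.2847 g/s.
= 0.2847 g/s × 31.56 = 8.985 t/yr.

8.99 t/yr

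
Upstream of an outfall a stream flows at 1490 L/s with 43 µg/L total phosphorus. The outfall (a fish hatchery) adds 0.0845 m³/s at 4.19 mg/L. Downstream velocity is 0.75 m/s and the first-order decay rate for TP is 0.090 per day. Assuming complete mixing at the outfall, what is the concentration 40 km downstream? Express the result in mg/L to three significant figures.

0.251 mg/L

1490 L/s = 1.49 m³/s.
43 µg/L = 0.043 mg/L.
After complete mixing, C₀ = (0.0845·4.19 + 1.49·0.043) / 1.575 = 0.2656 mg/L.
Travel time t = 4e+04 m / 0.75 m/s = 5.333e+04 s = 0.6173 d.
C = 0.2656·exp(−0.090·0.6173) = 0.2656·0.946 = 0.2512 mg/L.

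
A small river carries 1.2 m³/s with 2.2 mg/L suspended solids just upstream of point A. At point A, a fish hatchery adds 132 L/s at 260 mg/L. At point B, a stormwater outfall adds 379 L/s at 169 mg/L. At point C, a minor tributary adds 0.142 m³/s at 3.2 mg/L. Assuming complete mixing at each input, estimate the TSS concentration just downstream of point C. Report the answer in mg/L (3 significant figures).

54.8 mg/L

132 L/s = 0.132 m³/s.
After input A: C = (1.2·2.2 + 0.132·260) / 1.332 = 27.75 mg/L.
379 L/s = 0.379 m³/s.
After input B: C = (1.332·27.75 + 0.379·169) / 1.711 = 59.04 mg/L.
After input C: C = (1.711·59.04 + 0.142·3.2) / 1.853 = 54.76 mg/L.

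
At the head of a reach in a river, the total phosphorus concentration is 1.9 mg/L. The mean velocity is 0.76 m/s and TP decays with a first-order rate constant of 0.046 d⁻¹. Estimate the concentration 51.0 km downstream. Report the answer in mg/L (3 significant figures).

1.83 mg/L

Travel time t = 51.0 km / 0.76 m/s = 5.1e+04/0.76 = 6.711e+04 s = 0.7767 d.
First-order decay: C = 1.9·exp(−0.046·0.7767) = 1.9·0.9649 = 1.833 mg/L.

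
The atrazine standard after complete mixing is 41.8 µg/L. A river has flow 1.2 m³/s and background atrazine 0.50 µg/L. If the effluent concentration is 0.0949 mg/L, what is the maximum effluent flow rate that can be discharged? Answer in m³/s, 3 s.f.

0.933 m³/s

0.50 µg/L = 0.0005 mg/L.
41.8 µg/L = 0.0418 mg/L.
Mass balance at complete mixing: C_std·(Q_w + Q_r) = Q_w·C_e + Q_r·C_b.
Rearranging, Q_w = Q_r·(C_std − C_b)/(C_e − C_std) = 1.2·(0.0418 − 0.0005) / (0.0949 − 0.0418) = 0.9333 m³/s.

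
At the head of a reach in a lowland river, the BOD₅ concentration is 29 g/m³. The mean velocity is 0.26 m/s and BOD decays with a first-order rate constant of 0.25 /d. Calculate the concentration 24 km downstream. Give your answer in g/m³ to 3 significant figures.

22.2 g/m³

Travel time t = 24 km / 0.26 m/s = 2.4e+04/0.26 = 9.231e+04 s = 1.068 d.
First-order decay: C = 29·exp(−0.25·1.068) = 29·0.7656 = 22.2 g/m³.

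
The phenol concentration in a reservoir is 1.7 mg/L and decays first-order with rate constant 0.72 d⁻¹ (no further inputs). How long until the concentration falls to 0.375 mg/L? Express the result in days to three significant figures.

2.10 d

t = ln(C₀/C)/k = ln(1.7/0.375)/0.72 = 1.511/0.72 = 2.099 d.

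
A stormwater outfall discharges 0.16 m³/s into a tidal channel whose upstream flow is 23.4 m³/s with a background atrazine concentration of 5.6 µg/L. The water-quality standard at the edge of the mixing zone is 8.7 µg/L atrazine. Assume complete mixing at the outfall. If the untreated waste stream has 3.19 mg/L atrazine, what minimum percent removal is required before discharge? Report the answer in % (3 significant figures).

5.6 µg/L = 0.0056 mg/L.
8.7 µg/L = 0.0087 mg/L.
Mass balance: 0.0087·23.56 = 0.16·Cₑ + 23.4·0.0056.
Cₑ = (0.205 − 0.131) / 0.16 = 0.4621 mg/L.
Required removal = 1 − 0.4621/3.19 = 85.51 %.

85.5 %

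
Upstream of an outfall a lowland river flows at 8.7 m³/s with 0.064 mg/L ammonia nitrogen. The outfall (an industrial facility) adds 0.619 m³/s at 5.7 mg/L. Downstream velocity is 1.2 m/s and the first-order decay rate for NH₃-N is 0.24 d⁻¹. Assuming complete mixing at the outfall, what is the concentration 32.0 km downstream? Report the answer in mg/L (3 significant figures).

0.407 mg/L

After complete mixing, C₀ = (0.619·5.7 + 8.7·0.064) / 9.319 = 0.4384 mg/L.
Travel time t = 3.2e+04 m / 1.2 m/s = 2.667e+04 s = 0.3086 d.
C = 0.4384·exp(−0.24·0.3086) = 0.4384·0.9286 = 0.4071 mg/L.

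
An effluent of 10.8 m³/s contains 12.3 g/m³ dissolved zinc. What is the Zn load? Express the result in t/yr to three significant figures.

Mass flux = Q·C = 10.8 m³/s × 12.3 g/m³ = 132.8 g/s.
= 132.8 g/s × 31.56 = 4192 t/yr.

4190 t/yr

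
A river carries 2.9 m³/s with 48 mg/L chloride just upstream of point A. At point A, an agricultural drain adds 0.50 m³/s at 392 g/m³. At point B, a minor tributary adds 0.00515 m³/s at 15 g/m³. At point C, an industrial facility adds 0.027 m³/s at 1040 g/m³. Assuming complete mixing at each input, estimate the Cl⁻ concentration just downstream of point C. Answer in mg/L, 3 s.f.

106 mg/L

After input A: C = (2.9·48 + 0.5·392) / 3.4 = 98.59 mg/L.
After input B: C = (3.4·98.59 + 0.00515·15) / 3.405 = 98.46 mg/L.
After input C: C = (3.405·98.46 + 0.027·1040) / 3.432 = 105.9 mg/L.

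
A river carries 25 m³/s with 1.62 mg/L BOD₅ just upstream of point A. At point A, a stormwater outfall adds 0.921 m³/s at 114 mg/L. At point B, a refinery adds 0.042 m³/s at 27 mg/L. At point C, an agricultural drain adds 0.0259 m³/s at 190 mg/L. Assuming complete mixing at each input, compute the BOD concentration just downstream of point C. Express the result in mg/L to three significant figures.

5.83 mg/L

After input A: C = (25·1.62 + 0.921·114) / 25.92 = 5.613 mg/L.
After input B: C = (25.92·5.613 + 0.042·27) / 25.96 = 5.648 mg/L.
After input C: C = (25.96·5.648 + 0.0259·190) / 25.99 = 5.831 mg/L.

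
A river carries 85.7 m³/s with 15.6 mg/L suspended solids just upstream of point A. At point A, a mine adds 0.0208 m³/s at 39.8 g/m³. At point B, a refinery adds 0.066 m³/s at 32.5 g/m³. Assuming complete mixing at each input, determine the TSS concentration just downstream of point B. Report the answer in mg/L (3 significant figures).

15.6 mg/L

After input A: C = (85.7·15.6 + 0.0208·39.8) / 85.72 = 15.61 mg/L.
After input B: C = (85.72·15.61 + 0.066·32.5) / 85.79 = 15.62 mg/L.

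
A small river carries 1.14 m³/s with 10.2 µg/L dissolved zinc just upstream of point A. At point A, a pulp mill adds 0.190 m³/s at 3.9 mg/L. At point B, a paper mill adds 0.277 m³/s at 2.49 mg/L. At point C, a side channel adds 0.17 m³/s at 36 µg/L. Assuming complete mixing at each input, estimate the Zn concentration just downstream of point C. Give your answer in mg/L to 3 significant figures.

10.2 µg/L = 0.0102 mg/L.
After input A: C = (1.14·0.0102 + 0.19·3.9) / 1.33 = 0.5659 mg/L.
After input B: C = (1.33·0.5659 + 0.277·2.49) / 1.607 = 0.8975 mg/L.
36 µg/L = 0.036 mg/L.
After input C: C = (1.607·0.8975 + 0.17·0.036) / 1.777 = 0.8151 mg/L.

0.815 mg/L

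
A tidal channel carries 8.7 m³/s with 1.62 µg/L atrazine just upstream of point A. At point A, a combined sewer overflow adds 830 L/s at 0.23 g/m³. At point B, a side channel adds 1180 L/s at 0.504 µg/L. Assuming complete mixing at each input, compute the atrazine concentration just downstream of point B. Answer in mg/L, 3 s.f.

0.0192 mg/L

1.62 µg/L = 0.00162 mg/L.
830 L/s = 0.83 m³/s.
After input A: C = (8.7·0.00162 + 0.83·0.23) / 9.53 = 0.02151 mg/L.
1180 L/s = 1.18 m³/s.
0.504 µg/L = 0.000504 mg/L.
After input B: C = (9.53·0.02151 + 1.18·0.000504) / 10.71 = 0.0192 mg/L.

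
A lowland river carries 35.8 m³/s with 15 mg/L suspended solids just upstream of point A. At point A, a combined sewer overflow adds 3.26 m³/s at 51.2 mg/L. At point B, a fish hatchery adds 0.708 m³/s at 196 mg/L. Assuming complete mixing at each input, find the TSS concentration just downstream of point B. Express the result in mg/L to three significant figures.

21.2 mg/L

After input A: C = (35.8·15 + 3.26·51.2) / 39.06 = 18.02 mg/L.
After input B: C = (39.06·18.02 + 0.708·196) / 39.77 = 21.19 mg/L.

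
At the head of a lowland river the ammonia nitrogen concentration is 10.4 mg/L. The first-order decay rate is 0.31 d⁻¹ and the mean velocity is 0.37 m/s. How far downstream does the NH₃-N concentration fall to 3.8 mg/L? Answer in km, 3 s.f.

From C = C₀·e^(−kt), t = ln(C₀/C)/k = ln(10.4/3.8)/0.31 = 1.007/0.31 = 3.248 d.
Distance = v·t = 0.37 m/s × 2.806e+05 s = 1.038e+05 m = 103.8 km.

104 km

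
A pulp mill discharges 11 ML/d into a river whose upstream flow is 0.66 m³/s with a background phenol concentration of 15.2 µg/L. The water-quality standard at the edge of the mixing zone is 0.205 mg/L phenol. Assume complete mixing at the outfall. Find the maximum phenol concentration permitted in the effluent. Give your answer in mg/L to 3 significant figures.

11 ML/d = 0.1273 m³/s.
15.2 µg/L = 0.0152 mg/L.
Mass balance: 0.205·0.7873 = 0.1273·Cₑ + 0.66·0.0152.
Cₑ = (0.1614 − 0.01003) / 0.1273 = 1.189 mg/L.

1.19 mg/L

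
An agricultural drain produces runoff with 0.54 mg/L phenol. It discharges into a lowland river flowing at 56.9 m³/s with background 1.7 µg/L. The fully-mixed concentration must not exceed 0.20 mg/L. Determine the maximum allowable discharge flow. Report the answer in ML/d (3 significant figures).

1.7 µg/L = 0.0017 mg/L.
Mass balance at complete mixing: C_std·(Q_w + Q_r) = Q_w·C_e + Q_r·C_b.
Rearranging, Q_w = Q_r·(C_std − C_b)/(C_e − C_std) = 56.9·(0.2 − 0.0017) / (0.54 − 0.2) = 33.19 m³/s.
= 2867 ML/d.

2870 ML/d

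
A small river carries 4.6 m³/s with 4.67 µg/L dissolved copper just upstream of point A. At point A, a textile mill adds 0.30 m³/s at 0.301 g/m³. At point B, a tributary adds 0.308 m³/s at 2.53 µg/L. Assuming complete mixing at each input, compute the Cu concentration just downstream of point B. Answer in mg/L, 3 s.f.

4.67 µg/L = 0.00467 mg/L.
After input A: C = (4.6·0.00467 + 0.3·0.301) / 4.9 = 0.02281 mg/L.
2.53 µg/L = 0.00253 mg/L.
After input B: C = (4.9·0.02281 + 0.308·0.00253) / 5.208 = 0.02161 mg/L.

0.0216 mg/L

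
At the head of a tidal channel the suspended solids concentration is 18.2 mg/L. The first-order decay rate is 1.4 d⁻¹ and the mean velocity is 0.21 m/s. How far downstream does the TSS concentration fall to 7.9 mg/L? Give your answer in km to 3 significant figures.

10.8 km

From C = C₀·e^(−kt), t = ln(C₀/C)/k = ln(18.2/7.9)/1.4 = 0.8346/1.4 = 0.5961 d.
Distance = v·t = 0.21 m/s × 5.15e+04 s = 1.082e+04 m = 10.82 km.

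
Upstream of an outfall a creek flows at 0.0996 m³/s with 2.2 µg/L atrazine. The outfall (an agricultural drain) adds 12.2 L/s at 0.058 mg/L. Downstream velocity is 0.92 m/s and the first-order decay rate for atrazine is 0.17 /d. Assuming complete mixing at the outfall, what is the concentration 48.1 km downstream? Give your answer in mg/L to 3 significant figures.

0.00748 mg/L

12.2 L/s = 0.0122 m³/s.
2.2 µg/L = 0.0022 mg/L.
After complete mixing, C₀ = (0.0122·0.058 + 0.0996·0.0022) / 0.1118 = 0.008289 mg/L.
Travel time t = 4.81e+04 m / 0.92 m/s = 5.228e+04 s = 0.6051 d.
C = 0.008289·exp(−0.17·0.6051) = 0.008289·0.9022 = 0.007479 mg/L.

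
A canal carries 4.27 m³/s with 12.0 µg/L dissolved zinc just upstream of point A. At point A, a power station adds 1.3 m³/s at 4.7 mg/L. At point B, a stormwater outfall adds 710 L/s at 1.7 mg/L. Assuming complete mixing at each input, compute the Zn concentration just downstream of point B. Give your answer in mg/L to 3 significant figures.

12.0 µg/L = 0.012 mg/L.
After input A: C = (4.27·0.012 + 1.3·4.7) / 5.57 = 1.106 mg/L.
710 L/s = 0.71 m³/s.
After input B: C = (5.57·1.106 + 0.71·1.7) / 6.28 = 1.173 mg/L.

1.17 mg/L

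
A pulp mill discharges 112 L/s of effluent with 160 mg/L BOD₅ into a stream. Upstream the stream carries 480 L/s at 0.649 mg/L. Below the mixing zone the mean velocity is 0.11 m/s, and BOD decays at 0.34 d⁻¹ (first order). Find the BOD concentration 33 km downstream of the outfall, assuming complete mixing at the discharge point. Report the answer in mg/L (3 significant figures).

112 L/s = 0.112 m³/s.
480 L/s = 0.48 m³/s.
After complete mixing, C₀ = (0.112·160 + 0.48·0.649) / 0.592 = 30.8 mg/L.
Travel time t = 3.3e+04 m / 0.11 m/s = 3e+05 s = 3.472 d.
C = 30.8·exp(−0.34·3.472) = 30.8·0.3071 = 9.458 mg/L.

9.46 mg/L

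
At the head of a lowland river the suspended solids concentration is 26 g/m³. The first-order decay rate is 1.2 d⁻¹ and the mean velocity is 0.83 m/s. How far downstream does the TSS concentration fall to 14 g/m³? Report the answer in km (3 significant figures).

From C = C₀·e^(−kt), t = ln(C₀/C)/k = ln(26/14)/1.2 = 0.619/1.2 = 0.5159 d.
Distance = v·t = 0.83 m/s × 4.457e+04 s = 3.699e+04 m = 36.99 km.

37.0 km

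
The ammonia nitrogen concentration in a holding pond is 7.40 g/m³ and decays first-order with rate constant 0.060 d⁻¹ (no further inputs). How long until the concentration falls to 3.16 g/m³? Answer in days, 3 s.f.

t = ln(C₀/C)/k = ln(7.40/3.16)/0.060 = 0.8509/0.060 = 14.18 d.

14.2 d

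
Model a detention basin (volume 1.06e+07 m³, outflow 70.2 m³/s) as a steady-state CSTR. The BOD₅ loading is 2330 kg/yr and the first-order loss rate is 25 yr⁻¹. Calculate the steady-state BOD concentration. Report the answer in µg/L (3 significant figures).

0.939 µg/L

Outflow Q = 70.2 m³/s × 3.156e+07 s/yr = 2.215e+09 m³/yr.
Steady-state CSTR mass balance: W = Q·C + k·V·C, so C = W/(Q + kV).
Q + kV = 2.215e+09 + 25·1.06e+07 = 2.48e+09 m³/yr.
C = 2330/2.48e+09 = 9.394e-07 kg/m³ = 0.0009394 mg/L = 0.9394 µg/L.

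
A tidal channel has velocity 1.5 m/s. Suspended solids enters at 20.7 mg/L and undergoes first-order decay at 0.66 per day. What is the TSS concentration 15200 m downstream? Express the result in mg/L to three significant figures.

19.2 mg/L

Travel time t = 15200 m / 1.5 m/s = 1.52e+04/1.5 = 1.013e+04 s = 0.1173 d.
First-order decay: C = 20.7·exp(−0.66·0.1173) = 20.7·0.9255 = 19.16 mg/L.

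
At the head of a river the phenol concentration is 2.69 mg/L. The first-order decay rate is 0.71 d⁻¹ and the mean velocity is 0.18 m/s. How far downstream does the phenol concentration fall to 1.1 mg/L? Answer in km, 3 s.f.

19.6 km

From C = C₀·e^(−kt), t = ln(C₀/C)/k = ln(2.69/1.1)/0.71 = 0.8942/0.71 = 1.259 d.
Distance = v·t = 0.18 m/s × 1.088e+05 s = 1.959e+04 m = 19.59 km.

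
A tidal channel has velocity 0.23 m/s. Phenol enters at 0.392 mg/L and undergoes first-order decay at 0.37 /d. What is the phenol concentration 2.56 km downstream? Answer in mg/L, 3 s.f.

0.374 mg/L

Travel time t = 2.56 km / 0.23 m/s = 2560/0.23 = 1.113e+04 s = 0.1288 d.
First-order decay: C = 0.392·exp(−0.37·0.1288) = 0.392·0.9535 = 0.3738 mg/L.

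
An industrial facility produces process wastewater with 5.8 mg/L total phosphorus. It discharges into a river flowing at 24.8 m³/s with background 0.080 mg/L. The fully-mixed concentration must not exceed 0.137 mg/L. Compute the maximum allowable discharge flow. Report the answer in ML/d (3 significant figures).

Mass balance at complete mixing: C_std·(Q_w + Q_r) = Q_w·C_e + Q_r·C_b.
Rearranging, Q_w = Q_r·(C_std − C_b)/(C_e − C_std) = 24.8·(0.137 − 0.08) / (5.8 − 0.137) = 0.2496 m³/s.
= 21.57 ML/d.

21.6 ML/d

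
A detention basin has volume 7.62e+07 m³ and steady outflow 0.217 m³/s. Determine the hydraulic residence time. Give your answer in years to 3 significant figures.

Q = 0.217 m³/s × 3.156e+07 s/yr = 6.848e+06 m³/yr.
Hydraulic residence time τ = V/Q = 7.62e+07/6.848e+06 = 11.13 yr.

11.1 yr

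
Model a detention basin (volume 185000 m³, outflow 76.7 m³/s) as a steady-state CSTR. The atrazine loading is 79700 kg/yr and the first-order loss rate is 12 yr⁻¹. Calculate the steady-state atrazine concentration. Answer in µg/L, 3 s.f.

Outflow Q = 76.7 m³/s × 3.156e+07 s/yr = 2.42e+09 m³/yr.
Steady-state CSTR mass balance: W = Q·C + k·V·C, so C = W/(Q + kV).
Q + kV = 2.42e+09 + 12·185000 = 2.423e+09 m³/yr.
C = 79700/2.423e+09 = 3.29e-05 kg/m³ = 0.0329 mg/L = 32.9 µg/L.

32.9 µg/L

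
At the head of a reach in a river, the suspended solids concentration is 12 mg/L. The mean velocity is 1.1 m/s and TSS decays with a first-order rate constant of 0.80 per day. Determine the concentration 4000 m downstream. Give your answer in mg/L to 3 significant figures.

11.6 mg/L

Travel time t = 4000 m / 1.1 m/s = 4000/1.1 = 3636 s = 0.04209 d.
First-order decay: C = 12·exp(−0.80·0.04209) = 12·0.9669 = 11.6 mg/L.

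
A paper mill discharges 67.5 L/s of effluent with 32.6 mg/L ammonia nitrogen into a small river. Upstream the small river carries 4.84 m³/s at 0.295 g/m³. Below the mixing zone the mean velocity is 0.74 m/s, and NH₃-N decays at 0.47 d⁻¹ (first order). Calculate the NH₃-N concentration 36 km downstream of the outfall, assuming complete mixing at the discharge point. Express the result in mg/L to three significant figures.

0.567 mg/L

67.5 L/s = 0.0675 m³/s.
After complete mixing, C₀ = (0.0675·32.6 + 4.84·0.295) / 4.907 = 0.7393 mg/L.
Travel time t = 3.6e+04 m / 0.74 m/s = 4.865e+04 s = 0.5631 d.
C = 0.7393·exp(−0.47·0.5631) = 0.7393·0.7675 = 0.5674 mg/L.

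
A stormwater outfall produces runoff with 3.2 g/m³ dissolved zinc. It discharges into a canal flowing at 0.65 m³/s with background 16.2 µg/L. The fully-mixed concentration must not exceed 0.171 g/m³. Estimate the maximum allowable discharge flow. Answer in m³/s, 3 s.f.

16.2 µg/L = 0.0162 mg/L.
Mass balance at complete mixing: C_std·(Q_w + Q_r) = Q_w·C_e + Q_r·C_b.
Rearranging, Q_w = Q_r·(C_std − C_b)/(C_e − C_std) = 0.65·(0.171 − 0.0162) / (3.2 − 0.171) = 0.03322 m³/s.

0.0332 m³/s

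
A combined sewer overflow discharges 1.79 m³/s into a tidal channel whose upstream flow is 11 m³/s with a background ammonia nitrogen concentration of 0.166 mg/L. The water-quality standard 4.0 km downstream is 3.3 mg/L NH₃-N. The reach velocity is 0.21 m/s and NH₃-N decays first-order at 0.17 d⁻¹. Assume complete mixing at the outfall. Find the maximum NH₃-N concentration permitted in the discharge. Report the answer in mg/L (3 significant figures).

23.5 mg/L

Travel time to the compliance point: t = 4000/0.21 = 1.905e+04 s = 0.2205 d; decay factor exp(−0.17·0.2205) = 0.9632.
So the concentration just after mixing may be at most 3.3/0.9632 = 3.426 mg/L.
Mass balance: 3.426·12.79 = 1.79·Cₑ + 11·0.166.
Cₑ = (43.82 − 1.826) / 1.79 = 23.46 mg/L.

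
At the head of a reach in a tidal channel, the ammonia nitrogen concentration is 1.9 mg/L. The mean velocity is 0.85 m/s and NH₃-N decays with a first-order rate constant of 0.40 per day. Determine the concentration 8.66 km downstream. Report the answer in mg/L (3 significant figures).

1.81 mg/L

Travel time t = 8.66 km / 0.85 m/s = 8660/0.85 = 1.019e+04 s = 0.1179 d.
First-order decay: C = 1.9·exp(−0.40·0.1179) = 1.9·0.9539 = 1.812 mg/L.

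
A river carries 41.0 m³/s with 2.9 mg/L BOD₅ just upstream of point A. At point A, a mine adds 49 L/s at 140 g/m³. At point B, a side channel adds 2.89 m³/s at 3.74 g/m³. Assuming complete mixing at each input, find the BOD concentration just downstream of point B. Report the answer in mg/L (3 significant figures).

49 L/s = 0.049 m³/s.
After input A: C = (41·2.9 + 0.049·140) / 41.05 = 3.064 mg/L.
After input B: C = (41.05·3.064 + 2.89·3.74) / 43.94 = 3.108 mg/L.

3.11 mg/L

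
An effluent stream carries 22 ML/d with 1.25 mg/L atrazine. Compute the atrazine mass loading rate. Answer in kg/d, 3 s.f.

27.5 kg/d

22 ML/d = 0.2546 m³/s.
Mass flux = Q·C = 0.2546 m³/s × 1.25 g/m³ = 0.3183 g/s.
= 0.3183 g/s × 86.4 = 27.5 kg/d.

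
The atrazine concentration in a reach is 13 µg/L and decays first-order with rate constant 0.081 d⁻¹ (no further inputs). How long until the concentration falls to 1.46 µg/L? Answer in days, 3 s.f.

27.0 d

t = ln(C₀/C)/k = ln(13/1.46)/0.081 = 2.187/0.081 = 26.99 d.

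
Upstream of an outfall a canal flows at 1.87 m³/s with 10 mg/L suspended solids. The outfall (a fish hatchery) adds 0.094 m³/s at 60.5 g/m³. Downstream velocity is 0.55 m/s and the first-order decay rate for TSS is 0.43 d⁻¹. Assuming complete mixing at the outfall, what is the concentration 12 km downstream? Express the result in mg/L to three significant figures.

11.1 mg/L

After complete mixing, C₀ = (0.094·60.5 + 1.87·10) / 1.964 = 12.42 mg/L.
Travel time t = 1.2e+04 m / 0.55 m/s = 2.182e+04 s = 0.2525 d.
C = 12.42·exp(−0.43·0.2525) = 12.42·0.8971 = 11.14 mg/L.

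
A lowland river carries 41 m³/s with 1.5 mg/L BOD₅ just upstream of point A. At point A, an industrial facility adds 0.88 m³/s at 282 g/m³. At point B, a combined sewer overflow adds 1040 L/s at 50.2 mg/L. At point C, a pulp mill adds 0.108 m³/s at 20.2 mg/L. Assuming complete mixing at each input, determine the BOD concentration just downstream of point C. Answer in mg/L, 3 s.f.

8.46 mg/L

After input A: C = (41·1.5 + 0.88·282) / 41.88 = 7.394 mg/L.
1040 L/s = 1.04 m³/s.
After input B: C = (41.88·7.394 + 1.04·50.2) / 42.92 = 8.431 mg/L.
After input C: C = (42.92·8.431 + 0.108·20.2) / 43.03 = 8.461 mg/L.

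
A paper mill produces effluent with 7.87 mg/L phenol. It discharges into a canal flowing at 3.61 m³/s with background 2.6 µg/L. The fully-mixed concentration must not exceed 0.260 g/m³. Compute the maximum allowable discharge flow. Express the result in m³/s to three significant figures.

0.122 m³/s

2.6 µg/L = 0.0026 mg/L.
Mass balance at complete mixing: C_std·(Q_w + Q_r) = Q_w·C_e + Q_r·C_b.
Rearranging, Q_w = Q_r·(C_std − C_b)/(C_e − C_std) = 3.61·(0.26 − 0.0026) / (7.87 − 0.26) = 0.1221 m³/s.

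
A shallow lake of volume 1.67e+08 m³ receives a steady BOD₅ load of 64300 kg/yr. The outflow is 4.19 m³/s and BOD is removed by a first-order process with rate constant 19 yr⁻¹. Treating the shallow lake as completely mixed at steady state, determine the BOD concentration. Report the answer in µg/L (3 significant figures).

19.5 µg/L

Outflow Q = 4.19 m³/s × 3.156e+07 s/yr = 1.322e+08 m³/yr.
Steady-state CSTR mass balance: W = Q·C + k·V·C, so C = W/(Q + kV).
Q + kV = 1.322e+08 + 19·1.67e+08 = 3.305e+09 m³/yr.
C = 64300/3.305e+09 = 1.945e-05 kg/m³ = 0.01945 mg/L = 19.45 µg/L.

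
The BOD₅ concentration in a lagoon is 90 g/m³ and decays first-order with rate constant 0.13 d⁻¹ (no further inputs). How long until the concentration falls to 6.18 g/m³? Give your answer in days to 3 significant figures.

20.6 d

t = ln(C₀/C)/k = ln(90/6.18)/0.13 = 2.678/0.13 = 20.6 d.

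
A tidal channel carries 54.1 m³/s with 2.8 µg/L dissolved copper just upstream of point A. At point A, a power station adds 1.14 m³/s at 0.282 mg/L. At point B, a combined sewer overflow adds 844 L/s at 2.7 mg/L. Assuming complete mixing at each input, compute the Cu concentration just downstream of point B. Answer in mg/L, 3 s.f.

0.0491 mg/L

2.8 µg/L = 0.0028 mg/L.
After input A: C = (54.1·0.0028 + 1.14·0.282) / 55.24 = 0.008562 mg/L.
844 L/s = 0.844 m³/s.
After input B: C = (55.24·0.008562 + 0.844·2.7) / 56.08 = 0.04906 mg/L.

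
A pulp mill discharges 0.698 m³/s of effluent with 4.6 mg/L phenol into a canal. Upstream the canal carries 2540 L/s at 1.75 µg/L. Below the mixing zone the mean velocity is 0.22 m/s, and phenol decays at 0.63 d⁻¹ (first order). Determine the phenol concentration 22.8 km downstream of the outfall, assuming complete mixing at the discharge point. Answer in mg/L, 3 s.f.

2540 L/s = 2.54 m³/s.
1.75 µg/L = 0.00175 mg/L.
After complete mixing, C₀ = (0.698·4.6 + 2.54·0.00175) / 3.238 = 0.993 mg/L.
Travel time t = 2.28e+04 m / 0.22 m/s = 1.036e+05 s = 1.199 d.
C = 0.993·exp(−0.63·1.199) = 0.993·0.4697 = 0.4664 mg/L.

0.466 mg/L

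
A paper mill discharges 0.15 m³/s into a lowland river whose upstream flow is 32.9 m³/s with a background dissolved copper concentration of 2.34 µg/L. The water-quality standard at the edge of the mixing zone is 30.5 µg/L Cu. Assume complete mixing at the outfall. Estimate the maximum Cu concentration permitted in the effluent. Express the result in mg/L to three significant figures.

2.34 µg/L = 0.00234 mg/L.
30.5 µg/L = 0.0305 mg/L.
Mass balance: 0.0305·33.05 = 0.15·Cₑ + 32.9·0.00234.
Cₑ = (1.008 − 0.07699) / 0.15 = 6.207 mg/L.

6.21 mg/L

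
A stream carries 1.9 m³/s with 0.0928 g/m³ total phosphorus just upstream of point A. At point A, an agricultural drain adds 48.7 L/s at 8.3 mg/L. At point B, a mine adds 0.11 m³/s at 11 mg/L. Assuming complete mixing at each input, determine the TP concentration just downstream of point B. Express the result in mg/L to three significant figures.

0.870 mg/L

48.7 L/s = 0.0487 m³/s.
After input A: C = (1.9·0.0928 + 0.0487·8.3) / 1.949 = 0.2979 mg/L.
After input B: C = (1.949·0.2979 + 0.11·11) / 2.059 = 0.8697 mg/L.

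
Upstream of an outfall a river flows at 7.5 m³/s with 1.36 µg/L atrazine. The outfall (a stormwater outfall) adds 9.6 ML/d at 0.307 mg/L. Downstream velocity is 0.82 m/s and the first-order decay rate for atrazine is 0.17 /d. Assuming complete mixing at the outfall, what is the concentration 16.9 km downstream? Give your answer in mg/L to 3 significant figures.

0.00559 mg/L

9.6 ML/d = 0.1111 m³/s.
1.36 µg/L = 0.00136 mg/L.
After complete mixing, C₀ = (0.1111·0.307 + 7.5·0.00136) / 7.611 = 0.005822 mg/L.
Travel time t = 1.69e+04 m / 0.82 m/s = 2.061e+04 s = 0.2385 d.
C = 0.005822·exp(−0.17·0.2385) = 0.005822·0.9603 = 0.005591 mg/L.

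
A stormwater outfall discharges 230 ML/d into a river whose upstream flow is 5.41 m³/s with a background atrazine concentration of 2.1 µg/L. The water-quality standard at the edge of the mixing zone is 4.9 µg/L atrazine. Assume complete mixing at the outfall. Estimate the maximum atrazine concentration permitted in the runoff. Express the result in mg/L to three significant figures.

230 ML/d = 2.662 m³/s.
2.1 µg/L = 0.0021 mg/L.
4.9 µg/L = 0.0049 mg/L.
Mass balance: 0.0049·8.072 = 2.662·Cₑ + 5.41·0.0021.
Cₑ = (0.03955 − 0.01136) / 2.662 = 0.01059 mg/L.

0.0106 mg/L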